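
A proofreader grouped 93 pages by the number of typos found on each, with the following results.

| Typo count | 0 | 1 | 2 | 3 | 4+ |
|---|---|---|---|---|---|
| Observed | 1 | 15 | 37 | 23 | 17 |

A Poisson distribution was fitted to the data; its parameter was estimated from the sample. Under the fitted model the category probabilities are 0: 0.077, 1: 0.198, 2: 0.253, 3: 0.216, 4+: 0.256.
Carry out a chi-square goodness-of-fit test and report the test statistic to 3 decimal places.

Expected counts E_i = n·p_i: 93×0.077 = 7.161, 93×0.198 = 18.414, 93×0.253 = 23.529, 93×0.216 = 20.088, 93×0.256 = 23.808.
cat         O        E   (O−E)²/E
0           1    7.161     5.3006
1          15   18.414     0.6330
2          37   23.529     7.7125
3          23   20.088     0.4221
4+         17   23.808     1.9468
Sum = 16.015

16.015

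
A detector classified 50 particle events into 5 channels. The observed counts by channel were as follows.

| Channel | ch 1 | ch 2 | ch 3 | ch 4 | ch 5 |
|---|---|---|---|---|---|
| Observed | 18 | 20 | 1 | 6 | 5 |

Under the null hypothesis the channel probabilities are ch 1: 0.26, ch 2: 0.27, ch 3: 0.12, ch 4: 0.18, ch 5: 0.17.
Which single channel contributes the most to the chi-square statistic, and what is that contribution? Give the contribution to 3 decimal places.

ch 3, 4.167

Expected counts E_i = n·p_i: 50×0.26 = 13, 50×0.27 = 13.5, 50×0.12 = 6, 50×0.18 = 9, 50×0.17 = 8.5.
cat         O        E   (O−E)²/E
ch 1       18       13     1.9231
ch 2       20     13.5     3.1296
ch 3        1        6     4.1667
ch 4        6        9     1.0000
ch 5        5      8.5     1.4412
The largest term is for ch 3: 4.167.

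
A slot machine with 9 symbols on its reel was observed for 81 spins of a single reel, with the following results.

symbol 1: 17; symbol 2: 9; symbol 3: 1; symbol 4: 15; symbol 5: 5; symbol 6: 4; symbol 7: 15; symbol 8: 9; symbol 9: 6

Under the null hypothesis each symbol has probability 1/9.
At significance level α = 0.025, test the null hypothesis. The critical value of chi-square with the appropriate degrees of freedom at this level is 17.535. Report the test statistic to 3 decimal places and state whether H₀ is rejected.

Expected count for each of the 9 categories: 81/9 = 9.
symbol 1: (17 − 9)²/9 = 64/9 = 7.1111
symbol 2: (9 − 9)²/9 = 0/9 = 0.0000
symbol 3: (1 − 9)²/9 = 64/9 = 7.1111
symbol 4: (15 − 9)²/9 = 36/9 = 4.0000
symbol 5: (5 − 9)²/9 = 16/9 = 1.7778
symbol 6: (4 − 9)²/9 = 25/9 = 2.7778
symbol 7: (15 − 9)²/9 = 36/9 = 4.0000
symbol 8: (9 − 9)²/9 = 0/9 = 0.0000
symbol 9: (6 − 9)²/9 = 9/9 = 1.0000
Sum = 27.778
df = 8. Since 27.778 > 17.535, we reject H₀.

27.778; reject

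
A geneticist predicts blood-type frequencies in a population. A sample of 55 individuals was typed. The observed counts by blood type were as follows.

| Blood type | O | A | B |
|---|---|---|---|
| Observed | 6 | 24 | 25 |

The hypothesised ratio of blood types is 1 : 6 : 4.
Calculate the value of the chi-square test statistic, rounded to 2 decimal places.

Ratio total = 11. Expected counts: 55×1/11 = 5, 55×6/11 = 30, 55×4/11 = 20.
O: (6 − 5)²/5 = 1/5 = 0.200
A: (24 − 30)²/30 = 36/30 = 1.200
B: (25 − 20)²/20 = 25/20 = 1.250
Sum = 2.65

2.65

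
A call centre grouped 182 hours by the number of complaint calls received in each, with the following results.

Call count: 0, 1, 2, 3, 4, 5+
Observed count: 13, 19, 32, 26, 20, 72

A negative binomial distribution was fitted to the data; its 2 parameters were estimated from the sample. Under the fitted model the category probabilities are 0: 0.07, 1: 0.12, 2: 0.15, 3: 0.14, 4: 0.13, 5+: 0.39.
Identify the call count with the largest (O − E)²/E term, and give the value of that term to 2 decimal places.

2, 0.81

Expected counts E_i = n·p_i: 182×0.07 = 12.74, 182×0.12 = 21.84, 182×0.15 = 27.3, 182×0.14 = 25.48, 182×0.13 = 23.66, 182×0.39 = 70.98.
0: (13 − 12.74)²/12.74 = 0.0676/12.74 = 0.005
1: (19 − 21.84)²/21.84 = 8.0656/21.84 = 0.369
2: (32 − 27.3)²/27.3 = 22.09/27.3 = 0.809
3: (26 − 25.48)²/25.48 = 0.2704/25.48 = 0.011
4: (20 − 23.66)²/23.66 = 13.3956/23.66 = 0.566
5+: (72 − 70.98)²/70.98 = 1.0404/70.98 = 0.015
The largest term is for 2: 0.81.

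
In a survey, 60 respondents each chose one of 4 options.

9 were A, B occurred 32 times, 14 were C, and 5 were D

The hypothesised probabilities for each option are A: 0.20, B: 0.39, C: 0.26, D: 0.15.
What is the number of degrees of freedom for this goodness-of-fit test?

There are k = 4 categories and no parameters were estimated from the data, so df = 4 − 1 = 3.

3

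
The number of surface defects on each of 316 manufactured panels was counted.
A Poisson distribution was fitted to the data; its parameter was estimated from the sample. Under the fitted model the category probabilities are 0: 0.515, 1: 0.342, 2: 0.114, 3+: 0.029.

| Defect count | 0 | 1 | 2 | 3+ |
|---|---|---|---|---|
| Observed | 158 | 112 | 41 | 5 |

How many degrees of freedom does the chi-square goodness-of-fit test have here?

There are k = 4 categories and 1 parameter estimated from the data, so df = 4 − 1 − 1 = 2.

2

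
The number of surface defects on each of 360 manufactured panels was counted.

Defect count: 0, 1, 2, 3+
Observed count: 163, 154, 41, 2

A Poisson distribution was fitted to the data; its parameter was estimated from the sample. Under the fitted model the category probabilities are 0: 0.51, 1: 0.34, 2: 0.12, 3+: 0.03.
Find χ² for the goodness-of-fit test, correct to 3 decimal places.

17.752

Expected counts E_i = n·p_i: 360×0.51 = 183.6, 360×0.34 = 122.4, 360×0.12 = 43.2, 360×0.03 = 10.8.
χ² = (163−183.6)²/183.6 + (154−122.4)²/122.4 + (41−43.2)²/43.2 + (2−10.8)²/10.8
   = 2.3113 + 8.1582 + 0.1120 + 7.1704
Sum = 17.752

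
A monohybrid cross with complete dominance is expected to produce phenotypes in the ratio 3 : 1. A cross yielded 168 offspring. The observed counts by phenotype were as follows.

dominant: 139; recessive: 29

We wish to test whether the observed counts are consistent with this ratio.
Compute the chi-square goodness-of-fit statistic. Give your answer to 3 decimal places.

Ratio total = 4. Expected counts: 168×3/4 = 126, 168×1/4 = 42.
dominant: (139 − 126)²/126 = 169/126 = 1.3413
recessive: (29 − 42)²/42 = 169/42 = 4.0238
Sum = 5.365

5.365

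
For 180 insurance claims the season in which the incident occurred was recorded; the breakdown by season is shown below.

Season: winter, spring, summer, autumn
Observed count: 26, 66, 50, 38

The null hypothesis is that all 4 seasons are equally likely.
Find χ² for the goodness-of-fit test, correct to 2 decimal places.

19.47

Under H₀ each category has probability 1/4, so each expected count is 180/4 = 45.
cat         O        E   (O−E)²/E
winter     26       45      8.022
spring     66       45      9.800
summer     50       45      0.556
autumn     38       45      1.089
Sum = 19.47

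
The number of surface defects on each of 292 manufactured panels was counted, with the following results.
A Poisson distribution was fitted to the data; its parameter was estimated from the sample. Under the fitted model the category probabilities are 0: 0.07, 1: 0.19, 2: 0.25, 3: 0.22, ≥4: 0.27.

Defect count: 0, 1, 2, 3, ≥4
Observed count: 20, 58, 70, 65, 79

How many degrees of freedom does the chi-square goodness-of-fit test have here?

There are k = 5 categories and 1 parameter estimated from the data, so df = 5 − 1 − 1 = 3.

3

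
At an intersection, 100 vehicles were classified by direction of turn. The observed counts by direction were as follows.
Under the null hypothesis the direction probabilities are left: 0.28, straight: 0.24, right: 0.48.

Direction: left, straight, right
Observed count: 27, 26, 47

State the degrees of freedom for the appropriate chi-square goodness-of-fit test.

There are k = 3 categories and no parameters were estimated from the data, so df = 3 − 1 = 2.

2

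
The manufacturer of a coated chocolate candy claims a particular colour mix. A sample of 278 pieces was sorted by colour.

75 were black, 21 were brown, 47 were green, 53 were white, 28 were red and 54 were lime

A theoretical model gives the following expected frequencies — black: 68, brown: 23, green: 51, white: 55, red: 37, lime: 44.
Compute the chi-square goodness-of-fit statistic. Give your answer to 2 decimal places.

χ² = (75−68)²/68 + (21−23)²/23 + (47−51)²/51 + (53−55)²/55 + (28−37)²/37 + (54−44)²/44
   = 0.721 + 0.174 + 0.314 + 0.073 + 2.189 + 2.273
Sum = 5.74

5.74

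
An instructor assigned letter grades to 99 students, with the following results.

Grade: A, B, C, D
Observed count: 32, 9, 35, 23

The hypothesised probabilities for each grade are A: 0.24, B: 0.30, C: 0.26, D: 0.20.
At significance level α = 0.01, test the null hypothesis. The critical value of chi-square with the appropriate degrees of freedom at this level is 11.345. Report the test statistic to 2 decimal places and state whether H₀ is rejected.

21.13; reject

Expected counts E_i = n·p_i: 99×0.24 = 23.76, 99×0.30 = 29.7, 99×0.26 = 25.74, 99×0.20 = 19.8.
A: (32 − 23.76)²/23.76 = 67.8976/23.76 = 2.858
B: (9 − 29.7)²/29.7 = 428.49/29.7 = 14.427
C: (35 − 25.74)²/25.74 = 85.7476/25.74 = 3.331
D: (23 − 19.8)²/19.8 = 10.24/19.8 = 0.517
Sum = 21.13
df = 3. Since 21.13 > 11.345, we reject H₀.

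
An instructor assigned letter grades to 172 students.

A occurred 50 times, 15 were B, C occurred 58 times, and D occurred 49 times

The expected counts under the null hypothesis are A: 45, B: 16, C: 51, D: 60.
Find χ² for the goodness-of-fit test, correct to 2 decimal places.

χ² = (50−45)²/45 + (15−16)²/16 + (58−51)²/51 + (49−60)²/60
   = 0.556 + 0.063 + 0.961 + 2.017
Sum = 3.60

3.60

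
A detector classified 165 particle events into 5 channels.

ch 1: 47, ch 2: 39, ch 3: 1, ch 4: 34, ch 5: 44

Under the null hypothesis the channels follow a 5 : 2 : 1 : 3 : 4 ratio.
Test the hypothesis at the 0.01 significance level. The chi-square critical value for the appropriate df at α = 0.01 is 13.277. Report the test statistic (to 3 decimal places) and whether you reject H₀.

23.421; reject

Ratio total = 15. Expected counts: 165×5/15 = 55, 165×2/15 = 22, 165×1/15 = 11, 165×3/15 = 33, 165×4/15 = 44.
cat         O        E   (O−E)²/E
ch 1       47       55     1.1636
ch 2       39       22    13.1364
ch 3        1       11     9.0909
ch 4       34       33     0.0303
ch 5       44       44     0.0000
Sum = 23.421
df = 4. Since 23.421 > 13.277, we reject H₀.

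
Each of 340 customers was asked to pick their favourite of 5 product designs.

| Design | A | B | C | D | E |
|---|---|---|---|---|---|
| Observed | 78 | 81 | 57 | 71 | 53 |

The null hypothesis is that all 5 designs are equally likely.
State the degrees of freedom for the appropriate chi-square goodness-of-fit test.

There are k = 5 categories and no parameters were estimated from the data, so df = 5 − 1 = 4.

4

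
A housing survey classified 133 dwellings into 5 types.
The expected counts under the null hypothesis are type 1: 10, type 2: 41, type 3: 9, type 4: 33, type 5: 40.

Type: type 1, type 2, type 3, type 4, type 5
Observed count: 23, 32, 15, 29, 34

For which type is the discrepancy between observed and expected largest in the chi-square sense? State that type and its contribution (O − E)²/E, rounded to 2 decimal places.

cat         O        E   (O−E)²/E
type 1     23       10     16.900
type 2     32       41      1.976
type 3     15        9      4.000
type 4     29       33      0.485
type 5     34       40      0.900
The largest term is for type 1: 16.90.

type 1, 16.90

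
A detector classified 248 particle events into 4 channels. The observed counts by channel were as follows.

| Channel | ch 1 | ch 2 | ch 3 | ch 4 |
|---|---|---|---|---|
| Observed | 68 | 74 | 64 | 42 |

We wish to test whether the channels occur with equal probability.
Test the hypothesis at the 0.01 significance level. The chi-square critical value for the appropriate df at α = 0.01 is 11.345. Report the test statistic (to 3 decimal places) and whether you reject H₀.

Expected count for each of the 4 categories: 248/4 = 62.
cat         O        E   (O−E)²/E
ch 1       68       62     0.5806
ch 2       74       62     2.3226
ch 3       64       62     0.0645
ch 4       42       62     6.4516
Sum = 9.419
df = 3. Since 9.419 < 11.345, we do not reject H₀.

9.419; do not reject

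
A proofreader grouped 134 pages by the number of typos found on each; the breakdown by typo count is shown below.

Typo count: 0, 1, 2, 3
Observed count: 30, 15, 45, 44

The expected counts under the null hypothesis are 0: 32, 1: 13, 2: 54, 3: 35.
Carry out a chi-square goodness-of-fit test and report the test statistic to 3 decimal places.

cat         O        E   (O−E)²/E
0          30       32     0.1250
1          15       13     0.3077
2          45       54     1.5000
3          44       35     2.3143
Sum = 4.247

4.247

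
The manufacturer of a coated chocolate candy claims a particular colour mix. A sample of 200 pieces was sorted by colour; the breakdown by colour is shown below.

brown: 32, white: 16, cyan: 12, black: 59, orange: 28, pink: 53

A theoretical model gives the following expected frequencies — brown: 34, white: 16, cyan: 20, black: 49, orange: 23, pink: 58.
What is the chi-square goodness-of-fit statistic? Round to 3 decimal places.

6.876

brown: (32 − 34)²/34 = 4/34 = 0.1176
white: (16 − 16)²/16 = 0/16 = 0.0000
cyan: (12 − 20)²/20 = 64/20 = 3.2000
black: (59 − 49)²/49 = 100/49 = 2.0408
orange: (28 − 23)²/23 = 25/23 = 1.0870
pink: (53 − 58)²/58 = 25/58 = 0.4310
Sum = 6.876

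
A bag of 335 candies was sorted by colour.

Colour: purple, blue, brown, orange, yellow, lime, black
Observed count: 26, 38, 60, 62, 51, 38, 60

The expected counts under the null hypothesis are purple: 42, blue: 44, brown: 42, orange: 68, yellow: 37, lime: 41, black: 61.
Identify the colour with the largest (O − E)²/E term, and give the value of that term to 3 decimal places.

brown, 7.714

cat         O        E   (O−E)²/E
purple     26       42     6.0952
blue       38       44     0.8182
brown      60       42     7.7143
orange     62       68     0.5294
yellow     51       37     5.2973
lime       38       41     0.2195
black      60       61     0.0164
The largest term is for brown: 7.714.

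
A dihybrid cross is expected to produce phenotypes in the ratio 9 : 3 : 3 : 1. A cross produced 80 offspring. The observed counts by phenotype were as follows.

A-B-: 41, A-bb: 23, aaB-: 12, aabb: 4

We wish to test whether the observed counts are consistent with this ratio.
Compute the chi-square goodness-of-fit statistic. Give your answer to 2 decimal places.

5.42

Ratio total = 16. Expected counts: 80×9/16 = 45, 80×3/16 = 15, 80×3/16 = 15, 80×1/16 = 5.
cat         O        E   (O−E)²/E
A-B-       41       45      0.356
A-bb       23       15      4.267
aaB-       12       15      0.600
aabb        4        5      0.200
Sum = 5.42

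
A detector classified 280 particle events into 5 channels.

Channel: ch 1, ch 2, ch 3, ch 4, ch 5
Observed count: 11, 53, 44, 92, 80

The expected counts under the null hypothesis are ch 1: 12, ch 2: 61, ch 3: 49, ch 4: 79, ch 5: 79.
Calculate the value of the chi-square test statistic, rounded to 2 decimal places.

cat         O        E   (O−E)²/E
ch 1       11       12      0.083
ch 2       53       61      1.049
ch 3       44       49      0.510
ch 4       92       79      2.139
ch 5       80       79      0.013
Sum = 3.79

3.79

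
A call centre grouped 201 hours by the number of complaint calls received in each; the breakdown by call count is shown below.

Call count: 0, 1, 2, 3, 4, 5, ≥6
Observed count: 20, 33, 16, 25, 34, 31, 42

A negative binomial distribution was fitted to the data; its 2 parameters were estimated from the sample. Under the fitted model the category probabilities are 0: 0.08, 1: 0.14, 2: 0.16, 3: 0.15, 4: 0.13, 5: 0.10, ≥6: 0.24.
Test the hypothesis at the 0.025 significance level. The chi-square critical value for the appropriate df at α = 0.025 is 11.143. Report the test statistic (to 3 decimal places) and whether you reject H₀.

19.883; reject

Expected counts E_i = n·p_i: 201×0.08 = 16.08, 201×0.14 = 28.14, 201×0.16 = 32.16, 201×0.15 = 30.15, 201×0.13 = 26.13, 201×0.10 = 20.1, 201×0.24 = 48.24.
χ² = (20−16.08)²/16.08 + (33−28.14)²/28.14 + (16−32.16)²/32.16 + (25−30.15)²/30.15 + (34−26.13)²/26.13 + (31−20.1)²/20.1 + (42−48.24)²/48.24
   = 0.9556 + 0.8394 + 8.1202 + 0.8797 + 2.3703 + 5.9109 + 0.8072
Sum = 19.883
df = 4. Since 19.883 > 11.143, we reject H₀.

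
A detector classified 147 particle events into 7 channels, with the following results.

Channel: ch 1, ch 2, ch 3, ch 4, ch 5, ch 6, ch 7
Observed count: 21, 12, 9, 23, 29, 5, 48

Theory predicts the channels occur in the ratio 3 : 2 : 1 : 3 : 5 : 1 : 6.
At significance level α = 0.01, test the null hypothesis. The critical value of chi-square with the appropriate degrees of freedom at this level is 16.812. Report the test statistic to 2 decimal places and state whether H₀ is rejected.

3.50; do not reject

Ratio total = 21. Expected counts: 147×3/21 = 21, 147×2/21 = 14, 147×1/21 = 7, 147×3/21 = 21, 147×5/21 = 35, 147×1/21 = 7, 147×6/21 = 42.
cat         O        E   (O−E)²/E
ch 1       21       21      0.000
ch 2       12       14      0.286
ch 3        9        7      0.571
ch 4       23       21      0.190
ch 5       29       35      1.029
ch 6        5        7      0.571
ch 7       48       42      0.857
Sum = 3.50
df = 6. Since 3.50 < 16.812, we do not reject H₀.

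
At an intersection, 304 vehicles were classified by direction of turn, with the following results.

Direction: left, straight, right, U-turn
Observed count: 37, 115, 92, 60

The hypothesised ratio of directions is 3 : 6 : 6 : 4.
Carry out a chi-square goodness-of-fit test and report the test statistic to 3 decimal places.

6.698

Ratio total = 19. Expected counts: 304×3/19 = 48, 304×6/19 = 96, 304×6/19 = 96, 304×4/19 = 64.
cat           O        E   (O−E)²/E
left         37       48     2.5208
straight    115       96     3.7604
right        92       96     0.1667
U-turn       60       64     0.2500
Sum = 6.698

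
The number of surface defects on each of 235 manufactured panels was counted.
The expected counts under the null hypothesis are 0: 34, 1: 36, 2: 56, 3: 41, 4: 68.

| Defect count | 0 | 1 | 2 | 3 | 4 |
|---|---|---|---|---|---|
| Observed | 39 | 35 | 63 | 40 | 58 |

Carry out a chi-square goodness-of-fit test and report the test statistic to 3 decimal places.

χ² = (39−34)²/34 + (35−36)²/36 + (63−56)²/56 + (40−41)²/41 + (58−68)²/68
   = 0.7353 + 0.0278 + 0.8750 + 0.0244 + 1.4706
Sum = 3.133

3.133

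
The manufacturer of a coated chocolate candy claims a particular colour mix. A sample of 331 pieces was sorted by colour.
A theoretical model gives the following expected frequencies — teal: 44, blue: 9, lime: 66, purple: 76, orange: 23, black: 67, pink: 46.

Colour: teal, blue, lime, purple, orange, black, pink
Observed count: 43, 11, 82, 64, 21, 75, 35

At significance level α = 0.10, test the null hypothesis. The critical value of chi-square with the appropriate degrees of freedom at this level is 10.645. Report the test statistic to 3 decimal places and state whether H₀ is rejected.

10.000; do not reject

cat         O        E   (O−E)²/E
teal       43       44     0.0227
blue       11        9     0.4444
lime       82       66     3.8788
purple     64       76     1.8947
orange     21       23     0.1739
black      75       67     0.9552
pink       35       46     2.6304
Sum = 10.000
df = 6. Since 10.000 < 10.645, we do not reject H₀.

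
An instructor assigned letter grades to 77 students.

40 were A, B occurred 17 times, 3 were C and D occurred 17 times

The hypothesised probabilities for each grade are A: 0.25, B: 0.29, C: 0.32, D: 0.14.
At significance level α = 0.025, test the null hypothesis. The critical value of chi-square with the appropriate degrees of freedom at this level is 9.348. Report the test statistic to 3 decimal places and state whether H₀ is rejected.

Expected counts E_i = n·p_i: 77×0.25 = 19.25, 77×0.29 = 22.33, 77×0.32 = 24.64, 77×0.14 = 10.78.
cat         O        E   (O−E)²/E
A          40    19.25    22.3669
B          17    22.33     1.2722
C           3    24.64    19.0053
D          17    10.78     3.5889
Sum = 46.233
df = 3. Since 46.233 > 9.348, we reject H₀.

46.233; reject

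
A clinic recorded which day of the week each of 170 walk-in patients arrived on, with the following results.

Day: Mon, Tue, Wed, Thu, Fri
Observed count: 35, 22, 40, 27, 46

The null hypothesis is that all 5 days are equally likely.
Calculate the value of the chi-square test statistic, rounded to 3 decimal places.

11.000

Expected count for each of the 5 categories: 170/5 = 34.
Mon: (35 − 34)²/34 = 1/34 = 0.0294
Tue: (22 − 34)²/34 = 144/34 = 4.2353
Wed: (40 − 34)²/34 = 36/34 = 1.0588
Thu: (27 − 34)²/34 = 49/34 = 1.4412
Fri: (46 − 34)²/34 = 144/34 = 4.2353
Sum = 11.000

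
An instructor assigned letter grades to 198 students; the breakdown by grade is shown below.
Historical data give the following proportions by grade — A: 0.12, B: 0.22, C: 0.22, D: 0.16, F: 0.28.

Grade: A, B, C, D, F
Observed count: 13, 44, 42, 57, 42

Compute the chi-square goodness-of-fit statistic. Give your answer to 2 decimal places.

Expected counts E_i = n·p_i: 198×0.12 = 23.76, 198×0.22 = 43.56, 198×0.22 = 43.56, 198×0.16 = 31.68, 198×0.28 = 55.44.
cat         O        E   (O−E)²/E
A          13    23.76      4.873
B          44    43.56      0.004
C          42    43.56      0.056
D          57    31.68     20.237
F          42    55.44      3.258
Sum = 28.43

28.43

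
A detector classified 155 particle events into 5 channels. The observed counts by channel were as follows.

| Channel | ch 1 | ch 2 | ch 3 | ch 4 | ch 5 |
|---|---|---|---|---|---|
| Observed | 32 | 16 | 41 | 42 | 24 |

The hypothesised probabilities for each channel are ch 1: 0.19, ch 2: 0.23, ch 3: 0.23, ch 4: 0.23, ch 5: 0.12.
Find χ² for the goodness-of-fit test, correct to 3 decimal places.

14.553

Expected counts E_i = n·p_i: 155×0.19 = 29.45, 155×0.23 = 35.65, 155×0.23 = 35.65, 155×0.23 = 35.65, 155×0.12 = 18.6.
cat         O        E   (O−E)²/E
ch 1       32    29.45     0.2208
ch 2       16    35.65    10.8309
ch 3       41    35.65     0.8029
ch 4       42    35.65     1.1311
ch 5       24     18.6     1.5677
Sum = 14.553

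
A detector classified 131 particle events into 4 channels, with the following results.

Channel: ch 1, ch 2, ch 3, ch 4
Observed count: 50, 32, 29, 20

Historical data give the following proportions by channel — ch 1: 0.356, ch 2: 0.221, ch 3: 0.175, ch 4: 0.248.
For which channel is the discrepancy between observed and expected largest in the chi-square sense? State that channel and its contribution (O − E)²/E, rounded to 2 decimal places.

Expected counts E_i = n·p_i: 131×0.356 = 46.636, 131×0.221 = 28.951, 131×0.175 = 22.925, 131×0.248 = 32.488.
ch 1: (50 − 46.636)²/46.636 = 11.316496/46.636 = 0.243
ch 2: (32 − 28.951)²/28.951 = 9.296401/28.951 = 0.321
ch 3: (29 − 22.925)²/22.925 = 36.905625/22.925 = 1.610
ch 4: (20 − 32.488)²/32.488 = 155.950144/32.488 = 4.800
The largest term is for ch 4: 4.80.

ch 4, 4.80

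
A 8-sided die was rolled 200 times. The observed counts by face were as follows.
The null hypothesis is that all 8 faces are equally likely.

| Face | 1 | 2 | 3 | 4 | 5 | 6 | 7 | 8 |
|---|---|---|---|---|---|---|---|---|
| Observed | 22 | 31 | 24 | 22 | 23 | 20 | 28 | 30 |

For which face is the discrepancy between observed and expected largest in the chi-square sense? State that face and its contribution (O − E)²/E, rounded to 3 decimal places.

2, 1.440

Expected count for each of the 8 categories: 200/8 = 25.
χ² = (22−25)²/25 + (31−25)²/25 + (24−25)²/25 + (22−25)²/25 + (23−25)²/25 + (20−25)²/25 + (28−25)²/25 + (30−25)²/25
   = 0.3600 + 1.4400 + 0.0400 + 0.3600 + 0.1600 + 1.0000 + 0.3600 + 1.0000
The largest term is for 2: 1.440.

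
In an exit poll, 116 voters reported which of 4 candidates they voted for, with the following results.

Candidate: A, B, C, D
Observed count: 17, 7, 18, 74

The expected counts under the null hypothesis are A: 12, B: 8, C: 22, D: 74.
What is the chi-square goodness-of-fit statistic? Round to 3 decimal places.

2.936

χ² = (17−12)²/12 + (7−8)²/8 + (18−22)²/22 + (74−74)²/74
   = 2.0833 + 0.1250 + 0.7273 + 0.0000
Sum = 2.936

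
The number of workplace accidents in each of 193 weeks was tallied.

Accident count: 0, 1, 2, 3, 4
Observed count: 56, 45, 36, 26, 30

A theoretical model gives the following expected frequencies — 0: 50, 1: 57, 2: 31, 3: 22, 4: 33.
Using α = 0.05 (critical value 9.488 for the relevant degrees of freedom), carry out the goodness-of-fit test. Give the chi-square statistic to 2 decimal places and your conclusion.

5.05; do not reject

cat         O        E   (O−E)²/E
0          56       50      0.720
1          45       57      2.526
2          36       31      0.806
3          26       22      0.727
4          30       33      0.273
Sum = 5.05
df = 4. Since 5.05 < 9.488, we do not reject H₀.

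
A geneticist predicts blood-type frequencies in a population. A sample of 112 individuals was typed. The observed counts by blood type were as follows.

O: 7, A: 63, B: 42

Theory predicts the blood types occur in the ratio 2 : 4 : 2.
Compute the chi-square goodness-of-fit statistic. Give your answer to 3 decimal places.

Ratio total = 8. Expected counts: 112×2/8 = 28, 112×4/8 = 56, 112×2/8 = 28.
cat         O        E   (O−E)²/E
O           7       28    15.7500
A          63       56     0.8750
B          42       28     7.0000
Sum = 23.625

23.625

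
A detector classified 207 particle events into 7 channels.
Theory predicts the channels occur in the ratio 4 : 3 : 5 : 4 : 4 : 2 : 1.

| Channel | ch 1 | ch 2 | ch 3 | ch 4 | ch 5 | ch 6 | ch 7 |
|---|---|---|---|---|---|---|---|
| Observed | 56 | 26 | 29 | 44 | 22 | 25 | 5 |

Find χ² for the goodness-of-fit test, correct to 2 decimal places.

Ratio total = 23. Expected counts: 207×4/23 = 36, 207×3/23 = 27, 207×5/23 = 45, 207×4/23 = 36, 207×4/23 = 36, 207×2/23 = 18, 207×1/23 = 9.
ch 1: (56 − 36)²/36 = 400/36 = 11.111
ch 2: (26 − 27)²/27 = 1/27 = 0.037
ch 3: (29 − 45)²/45 = 256/45 = 5.689
ch 4: (44 − 36)²/36 = 64/36 = 1.778
ch 5: (22 − 36)²/36 = 196/36 = 5.444
ch 6: (25 − 18)²/18 = 49/18 = 2.722
ch 7: (5 − 9)²/9 = 16/9 = 1.778
Sum = 28.56

28.56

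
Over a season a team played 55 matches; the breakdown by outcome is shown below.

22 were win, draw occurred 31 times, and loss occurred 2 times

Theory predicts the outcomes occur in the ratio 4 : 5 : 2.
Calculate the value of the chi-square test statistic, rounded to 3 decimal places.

8.040

Ratio total = 11. Expected counts: 55×4/11 = 20, 55×5/11 = 25, 55×2/11 = 10.
cat         O        E   (O−E)²/E
win        22       20     0.2000
draw       31       25     1.4400
loss        2       10     6.4000
Sum = 8.040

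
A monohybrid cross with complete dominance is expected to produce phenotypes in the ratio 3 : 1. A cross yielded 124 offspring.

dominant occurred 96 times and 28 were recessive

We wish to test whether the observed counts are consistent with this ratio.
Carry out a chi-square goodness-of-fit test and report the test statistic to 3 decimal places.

Ratio total = 4. Expected counts: 124×3/4 = 93, 124×1/4 = 31.
dominant: (96 − 93)²/93 = 9/93 = 0.0968
recessive: (28 − 31)²/31 = 9/31 = 0.2903
Sum = 0.387

0.387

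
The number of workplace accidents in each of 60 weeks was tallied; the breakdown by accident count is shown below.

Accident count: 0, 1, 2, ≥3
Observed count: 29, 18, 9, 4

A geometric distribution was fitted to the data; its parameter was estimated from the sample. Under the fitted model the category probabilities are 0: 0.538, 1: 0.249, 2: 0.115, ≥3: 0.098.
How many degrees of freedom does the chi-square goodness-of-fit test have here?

2

There are k = 4 categories and 1 parameter estimated from the data, so df = 4 − 1 − 1 = 2.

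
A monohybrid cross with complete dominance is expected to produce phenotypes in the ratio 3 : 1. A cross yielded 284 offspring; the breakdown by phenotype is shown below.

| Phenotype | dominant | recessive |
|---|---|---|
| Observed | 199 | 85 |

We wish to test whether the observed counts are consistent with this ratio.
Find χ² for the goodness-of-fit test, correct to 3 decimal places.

3.681

Ratio total = 4. Expected counts: 284×3/4 = 213, 284×1/4 = 71.
dominant: (199 − 213)²/213 = 196/213 = 0.9202
recessive: (85 − 71)²/71 = 196/71 = 2.7606
Sum = 3.681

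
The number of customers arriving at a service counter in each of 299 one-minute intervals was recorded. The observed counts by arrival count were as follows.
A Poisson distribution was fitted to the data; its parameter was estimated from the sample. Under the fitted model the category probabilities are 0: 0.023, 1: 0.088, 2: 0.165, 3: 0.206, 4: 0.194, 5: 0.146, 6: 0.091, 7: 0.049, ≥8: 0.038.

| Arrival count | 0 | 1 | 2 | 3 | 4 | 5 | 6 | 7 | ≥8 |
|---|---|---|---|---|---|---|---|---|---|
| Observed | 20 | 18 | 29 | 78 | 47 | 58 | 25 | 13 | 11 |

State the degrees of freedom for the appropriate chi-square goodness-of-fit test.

7

There are k = 9 categories and 1 parameter estimated from the data, so df = 9 − 1 − 1 = 7.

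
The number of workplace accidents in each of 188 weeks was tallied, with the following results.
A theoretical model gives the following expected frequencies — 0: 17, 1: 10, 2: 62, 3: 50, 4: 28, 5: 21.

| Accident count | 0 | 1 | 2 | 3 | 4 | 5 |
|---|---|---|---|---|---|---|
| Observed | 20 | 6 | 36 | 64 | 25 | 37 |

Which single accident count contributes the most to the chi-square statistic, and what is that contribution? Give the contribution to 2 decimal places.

5, 12.19

0: (20 − 17)²/17 = 9/17 = 0.529
1: (6 − 10)²/10 = 16/10 = 1.600
2: (36 − 62)²/62 = 676/62 = 10.903
3: (64 − 50)²/50 = 196/50 = 3.920
4: (25 − 28)²/28 = 9/28 = 0.321
5: (37 − 21)²/21 = 256/21 = 12.190
The largest term is for 5: 12.19.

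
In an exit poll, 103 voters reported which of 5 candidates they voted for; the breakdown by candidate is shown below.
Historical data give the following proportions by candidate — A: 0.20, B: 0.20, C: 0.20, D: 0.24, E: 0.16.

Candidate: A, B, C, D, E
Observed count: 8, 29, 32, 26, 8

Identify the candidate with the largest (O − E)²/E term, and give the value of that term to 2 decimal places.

Expected counts E_i = n·p_i: 103×0.20 = 20.6, 103×0.20 = 20.6, 103×0.20 = 20.6, 103×0.24 = 24.72, 103×0.16 = 16.48.
χ² = (8−20.6)²/20.6 + (29−20.6)²/20.6 + (32−20.6)²/20.6 + (26−24.72)²/24.72 + (8−16.48)²/16.48
   = 7.707 + 3.425 + 6.309 + 0.066 + 4.363
The largest term is for A: 7.71.

A, 7.71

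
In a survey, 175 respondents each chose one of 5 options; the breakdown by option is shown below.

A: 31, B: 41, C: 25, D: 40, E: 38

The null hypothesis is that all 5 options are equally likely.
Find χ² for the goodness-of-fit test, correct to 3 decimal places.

Expected count for each of the 5 categories: 175/5 = 35.
χ² = (31−35)²/35 + (41−35)²/35 + (25−35)²/35 + (40−35)²/35 + (38−35)²/35
   = 0.4571 + 1.0286 + 2.8571 + 0.7143 + 0.2571
Sum = 5.314

5.314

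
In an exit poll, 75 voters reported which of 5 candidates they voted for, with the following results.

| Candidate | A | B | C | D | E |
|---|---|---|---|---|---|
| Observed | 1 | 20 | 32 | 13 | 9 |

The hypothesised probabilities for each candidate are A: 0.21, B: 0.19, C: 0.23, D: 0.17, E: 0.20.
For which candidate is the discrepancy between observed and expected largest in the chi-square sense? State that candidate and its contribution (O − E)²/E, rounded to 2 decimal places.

A, 13.81

Expected counts E_i = n·p_i: 75×0.21 = 15.75, 75×0.19 = 14.25, 75×0.23 = 17.25, 75×0.17 = 12.75, 75×0.20 = 15.
A: (1 − 15.75)²/15.75 = 217.5625/15.75 = 13.813
B: (20 − 14.25)²/14.25 = 33.0625/14.25 = 2.320
C: (32 − 17.25)²/17.25 = 217.5625/17.25 = 12.612
D: (13 − 12.75)²/12.75 = 0.0625/12.75 = 0.005
E: (9 − 15)²/15 = 36/15 = 2.400
The largest term is for A: 13.81.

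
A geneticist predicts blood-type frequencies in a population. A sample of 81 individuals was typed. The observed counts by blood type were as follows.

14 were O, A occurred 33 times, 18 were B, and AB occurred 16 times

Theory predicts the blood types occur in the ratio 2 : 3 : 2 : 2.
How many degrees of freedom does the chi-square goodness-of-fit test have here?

There are k = 4 categories and no parameters were estimated from the data, so df = 4 − 1 = 3.

3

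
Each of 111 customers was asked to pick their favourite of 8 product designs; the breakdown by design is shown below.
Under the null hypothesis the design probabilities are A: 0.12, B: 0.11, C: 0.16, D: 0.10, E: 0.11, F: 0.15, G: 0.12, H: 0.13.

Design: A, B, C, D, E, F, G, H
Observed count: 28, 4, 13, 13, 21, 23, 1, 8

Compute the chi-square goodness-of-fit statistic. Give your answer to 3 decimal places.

Expected counts E_i = n·p_i: 111×0.12 = 13.32, 111×0.11 = 12.21, 111×0.16 = 17.76, 111×0.10 = 11.1, 111×0.11 = 12.21, 111×0.15 = 16.65, 111×0.12 = 13.32, 111×0.13 = 14.43.
cat         O        E   (O−E)²/E
A          28    13.32    16.1789
B           4    12.21     5.5204
C          13    17.76     1.2758
D          13     11.1     0.3252
E          21    12.21     6.3279
F          23    16.65     2.4218
G           1    13.32    11.3951
H           8    14.43     2.8652
Sum = 46.310

46.310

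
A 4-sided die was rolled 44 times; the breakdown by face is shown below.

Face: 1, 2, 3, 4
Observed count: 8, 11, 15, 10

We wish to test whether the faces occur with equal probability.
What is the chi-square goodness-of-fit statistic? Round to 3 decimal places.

2.364

Under H₀ each category has probability 1/4, so each expected count is 44/4 = 11.
χ² = (8−11)²/11 + (11−11)²/11 + (15−11)²/11 + (10−11)²/11
   = 0.8182 + 0.0000 + 1.4545 + 0.0909
Sum = 2.364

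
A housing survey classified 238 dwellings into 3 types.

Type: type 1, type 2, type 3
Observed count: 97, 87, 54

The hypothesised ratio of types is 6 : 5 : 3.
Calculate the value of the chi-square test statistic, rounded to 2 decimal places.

0.47

Ratio total = 14. Expected counts: 238×6/14 = 102, 238×5/14 = 85, 238×3/14 = 51.
χ² = (97−102)²/102 + (87−85)²/85 + (54−51)²/51
   = 0.245 + 0.047 + 0.176
Sum = 0.47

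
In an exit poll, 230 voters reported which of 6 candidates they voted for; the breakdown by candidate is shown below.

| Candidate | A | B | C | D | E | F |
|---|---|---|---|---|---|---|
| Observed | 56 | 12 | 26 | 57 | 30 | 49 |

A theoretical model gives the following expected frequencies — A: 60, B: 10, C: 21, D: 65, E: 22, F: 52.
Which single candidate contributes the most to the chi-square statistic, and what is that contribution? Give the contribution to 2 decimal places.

E, 2.91

χ² = (56−60)²/60 + (12−10)²/10 + (26−21)²/21 + (57−65)²/65 + (30−22)²/22 + (49−52)²/52
   = 0.267 + 0.400 + 1.190 + 0.985 + 2.909 + 0.173
The largest term is for E: 2.91.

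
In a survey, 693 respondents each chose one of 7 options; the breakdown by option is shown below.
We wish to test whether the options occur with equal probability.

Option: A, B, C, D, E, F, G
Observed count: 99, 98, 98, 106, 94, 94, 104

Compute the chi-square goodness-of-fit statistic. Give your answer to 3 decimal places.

Under H₀ each category has probability 1/7, so each expected count is 693/7 = 99.
cat         O        E   (O−E)²/E
A          99       99     0.0000
B          98       99     0.0101
C          98       99     0.0101
D         106       99     0.4949
E          94       99     0.2525
F          94       99     0.2525
G         104       99     0.2525
Sum = 1.273

1.273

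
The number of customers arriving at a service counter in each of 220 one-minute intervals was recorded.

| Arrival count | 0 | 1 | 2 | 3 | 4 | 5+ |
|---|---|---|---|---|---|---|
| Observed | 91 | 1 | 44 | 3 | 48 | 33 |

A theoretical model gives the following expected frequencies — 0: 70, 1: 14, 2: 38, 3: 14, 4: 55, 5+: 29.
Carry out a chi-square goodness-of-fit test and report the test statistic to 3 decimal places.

χ² = (91−70)²/70 + (1−14)²/14 + (44−38)²/38 + (3−14)²/14 + (48−55)²/55 + (33−29)²/29
   = 6.3000 + 12.0714 + 0.9474 + 8.6429 + 0.8909 + 0.5517
Sum = 29.404

29.404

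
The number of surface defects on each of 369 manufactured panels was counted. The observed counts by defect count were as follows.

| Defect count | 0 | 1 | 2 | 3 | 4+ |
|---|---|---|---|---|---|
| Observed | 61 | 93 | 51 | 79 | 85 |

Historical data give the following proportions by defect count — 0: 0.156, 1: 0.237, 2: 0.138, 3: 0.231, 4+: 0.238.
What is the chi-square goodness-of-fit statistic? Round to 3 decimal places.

Expected counts E_i = n·p_i: 369×0.156 = 57.564, 369×0.237 = 87.453, 369×0.138 = 50.922, 369×0.231 = 85.239, 369×0.238 = 87.822.
χ² = (61−57.564)²/57.564 + (93−87.453)²/87.453 + (51−50.922)²/50.922 + (79−85.239)²/85.239 + (85−87.822)²/87.822
   = 0.2051 + 0.3518 + 0.0001 + 0.4567 + 0.0907
Sum = 1.104

1.104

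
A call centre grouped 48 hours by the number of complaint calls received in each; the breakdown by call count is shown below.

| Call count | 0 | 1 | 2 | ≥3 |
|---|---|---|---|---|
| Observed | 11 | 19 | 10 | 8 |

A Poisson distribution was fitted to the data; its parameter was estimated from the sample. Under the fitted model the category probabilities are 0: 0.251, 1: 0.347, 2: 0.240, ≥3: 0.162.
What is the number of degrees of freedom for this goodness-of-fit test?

There are k = 4 categories and 1 parameter estimated from the data, so df = 4 − 1 − 1 = 2.

2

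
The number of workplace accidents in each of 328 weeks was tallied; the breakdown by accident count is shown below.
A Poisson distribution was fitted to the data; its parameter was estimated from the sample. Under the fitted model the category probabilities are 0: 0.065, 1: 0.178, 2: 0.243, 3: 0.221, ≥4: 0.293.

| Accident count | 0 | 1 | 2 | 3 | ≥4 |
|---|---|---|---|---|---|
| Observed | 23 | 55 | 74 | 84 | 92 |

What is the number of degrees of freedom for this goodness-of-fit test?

There are k = 5 categories and 1 parameter estimated from the data, so df = 5 − 1 − 1 = 3.

3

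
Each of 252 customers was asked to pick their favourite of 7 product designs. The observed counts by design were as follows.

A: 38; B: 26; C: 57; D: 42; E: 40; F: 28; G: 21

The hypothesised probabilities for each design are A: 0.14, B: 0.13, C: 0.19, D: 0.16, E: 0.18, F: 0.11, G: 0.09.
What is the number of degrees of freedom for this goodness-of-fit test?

There are k = 7 categories and no parameters were estimated from the data, so df = 7 − 1 = 6.

6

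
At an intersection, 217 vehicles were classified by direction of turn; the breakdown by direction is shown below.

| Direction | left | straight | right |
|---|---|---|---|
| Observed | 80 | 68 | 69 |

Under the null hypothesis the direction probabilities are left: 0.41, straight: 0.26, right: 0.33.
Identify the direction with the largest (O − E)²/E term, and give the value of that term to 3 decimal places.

straight, 2.377

Expected counts E_i = n·p_i: 217×0.41 = 88.97, 217×0.26 = 56.42, 217×0.33 = 71.61.
χ² = (80−88.97)²/88.97 + (68−56.42)²/56.42 + (69−71.61)²/71.61
   = 0.9044 + 2.3768 + 0.0951
The largest term is for straight: 2.377.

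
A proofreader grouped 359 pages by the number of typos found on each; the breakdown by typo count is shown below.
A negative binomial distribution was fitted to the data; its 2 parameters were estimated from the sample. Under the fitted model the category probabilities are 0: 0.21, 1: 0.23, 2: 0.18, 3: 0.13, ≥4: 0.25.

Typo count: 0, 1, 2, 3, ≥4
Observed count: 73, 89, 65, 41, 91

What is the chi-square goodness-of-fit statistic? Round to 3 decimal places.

Expected counts E_i = n·p_i: 359×0.21 = 75.39, 359×0.23 = 82.57, 359×0.18 = 64.62, 359×0.13 = 46.67, 359×0.25 = 89.75.
cat         O        E   (O−E)²/E
0          73    75.39     0.0758
1          89    82.57     0.5007
2          65    64.62     0.0022
3          41    46.67     0.6889
≥4         91    89.75     0.0174
Sum = 1.285

1.285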